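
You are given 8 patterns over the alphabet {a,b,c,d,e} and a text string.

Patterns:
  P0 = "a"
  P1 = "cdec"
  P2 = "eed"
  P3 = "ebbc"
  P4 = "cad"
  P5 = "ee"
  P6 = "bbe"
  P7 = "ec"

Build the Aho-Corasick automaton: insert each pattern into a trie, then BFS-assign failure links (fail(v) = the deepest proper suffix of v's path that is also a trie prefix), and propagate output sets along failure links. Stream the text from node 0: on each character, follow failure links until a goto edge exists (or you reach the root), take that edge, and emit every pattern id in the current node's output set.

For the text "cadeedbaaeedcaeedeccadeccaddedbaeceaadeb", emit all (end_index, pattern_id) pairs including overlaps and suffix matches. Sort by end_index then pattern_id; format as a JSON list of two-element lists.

Construct AC machine:
Trie nodes:
  n0 'ε': a→1 b→14 c→2 e→6
  n1 'a': ·  [P0 ends]
  n2 'c': a→12 d→3
  n3 'cd': e→4
  n4 'cde': c→5
  n5 'cdec': ·  [P1 ends]
  n6 'e': b→9 c→17 e→7
  n7 'ee': d→8  [P5 ends]
  n8 'eed': ·  [P2 ends]
  n9 'eb': b→10
  n10 'ebb': c→11
  n11 'ebbc': ·  [P3 ends]
  n12 'ca': d→13
  n13 'cad': ·  [P4 ends]
  n14 'b': b→15
  n15 'bb': e→16
  n16 'bbe': ·  [P6 ends]
  n17 'ec': ·  [P7 ends]

BFS fail/out derivation:
  n1('a'): parent n0 fail=0; on 'a' 0 → fail=0;  out {0}∪∅={0}
  n2('c'): parent n0 fail=0; on 'c' 0 → fail=0;  out ∅∪∅=∅
  n6('e'): parent n0 fail=0; on 'e' 0 → fail=0;  out ∅∪∅=∅
  n14('b'): parent n0 fail=0; on 'b' 0 → fail=0;  out ∅∪∅=∅
  n3('cd'): parent n2 fail=0; on 'd' 0 → fail=0;  out ∅∪∅=∅
  n7('ee'): parent n6 fail=0; on 'e' 0 → fail=6;  out {5}∪∅={5}
  n9('eb'): parent n6 fail=0; on 'b' 0 → fail=14;  out ∅∪∅=∅
  n12('ca'): parent n2 fail=0; on 'a' 0 → fail=1;  out ∅∪{0}={0}
  n15('bb'): parent n14 fail=0; on 'b' 0 → fail=14;  out ∅∪∅=∅
  n17('ec'): parent n6 fail=0; on 'c' 0 → fail=2;  out {7}∪∅={7}
  n4('cde'): parent n3 fail=0; on 'e' 0 → fail=6;  out ∅∪∅=∅
  n8('eed'): parent n7 fail=6; on 'd' 6→0 → fail=0;  out {2}∪∅={2}
  n10('ebb'): parent n9 fail=14; on 'b' 14 → fail=15;  out ∅∪∅=∅
  n13('cad'): parent n12 fail=1; on 'd' 1→0 → fail=0;  out {4}∪∅={4}
  n16('bbe'): parent n15 fail=14; on 'e' 14→0 → fail=6;  out {6}∪∅={6}
  n5('cdec'): parent n4 fail=6; on 'c' 6 → fail=17;  out {1}∪{7}={1,7}
  n11('ebbc'): parent n10 fail=15; on 'c' 15→14→0 → fail=2;  out {3}∪∅={3}

Run:
pos 0 'c': at 2
pos 1 'a': at 12  ** P0@[1:1]
pos 2 'd': at 13  ** P4@[0:2]
pos 3 'e': at 6 ·f
pos 4 'e': at 7  ** P5@[3:4]
pos 5 'd': at 8  ** P2@[3:5]
pos 6 'b': at 14 ·f
pos 7 'a': at 1 ·f  ** P0@[7:7]
pos 8 'a': at 1 ·f  ** P0@[8:8]
pos 9 'e': at 6 ·f
pos 10 'e': at 7  ** P5@[9:10]
pos 11 'd': at 8  ** P2@[9:11]
pos 12 'c': at 2 ·f
pos 13 'a': at 12  ** P0@[13:13]
pos 14 'e': at 6 ·f
pos 15 'e': at 7  ** P5@[14:15]
pos 16 'd': at 8  ** P2@[14:16]
pos 17 'e': at 6 ·f
pos 18 'c': at 17  ** P7@[17:18]
pos 19 'c': at 2 ·f
pos 20 'a': at 12  ** P0@[20:20]
pos 21 'd': at 13  ** P4@[19:21]
pos 22 'e': at 6 ·f
pos 23 'c': at 17  ** P7@[22:23]
pos 24 'c': at 2 ·f
pos 25 'a': at 12  ** P0@[25:25]
pos 26 'd': at 13  ** P4@[24:26]
pos 27 'd': at 0 ·f
pos 28 'e': at 6
pos 29 'd': at 0 ·f
pos 30 'b': at 14
pos 31 'a': at 1 ·f  ** P0@[31:31]
pos 32 'e': at 6 ·f
pos 33 'c': at 17  ** P7@[32:33]
pos 34 'e': at 6 ·f
pos 35 'a': at 1 ·f  ** P0@[35:35]
pos 36 'a': at 1 ·f  ** P0@[36:36]
pos 37 'd': at 0 ·f
pos 38 'e': at 6
pos 39 'b': at 9

Result: [[1,0],[2,4],[4,5],[5,2],[7,0],[8,0],[10,5],[11,2],[13,0],[15,5],[16,2],[18,7],[20,0],[21,4],[23,7],[25,0],[26,4],[31,0],[33,7],[35,0],[36,0]]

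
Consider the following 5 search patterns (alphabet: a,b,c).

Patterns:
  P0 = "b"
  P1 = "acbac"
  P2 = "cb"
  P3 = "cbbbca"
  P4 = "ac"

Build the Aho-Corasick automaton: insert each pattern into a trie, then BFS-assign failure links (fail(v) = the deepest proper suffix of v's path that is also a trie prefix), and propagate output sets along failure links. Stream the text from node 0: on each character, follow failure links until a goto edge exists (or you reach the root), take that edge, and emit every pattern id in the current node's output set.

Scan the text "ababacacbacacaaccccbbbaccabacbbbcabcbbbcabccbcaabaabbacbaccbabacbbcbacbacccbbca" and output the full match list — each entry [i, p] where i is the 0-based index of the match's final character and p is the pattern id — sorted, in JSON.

Construct AC machine:
Trie nodes:
  n0 'ε': a→2 b→1 c→7
  n1 'b': ·  ←P0
  n2 'a': c→3
  n3 'ac': b→4  ←P4
  n4 'acb': a→5
  n5 'acba': c→6
  n6 'acbac': ·  ←P1
  n7 'c': b→8
  n8 'cb': b→9  ←P2
  n9 'cbb': b→10
  n10 'cbbb': c→11
  n11 'cbbbc': a→12
  n12 'cbbbca': ·  ←P3

BFS fail/out derivation:
  fail(1) 'b': from fail(0)=0 chase 'b': 0 ⇒ 0;  out={0}∪out(0)={0}
  fail(2) 'a': from fail(0)=0 chase 'a': 0 ⇒ 0;  out=∅∪out(0)=∅
  fail(7) 'c': from fail(0)=0 chase 'c': 0 ⇒ 0;  out=∅∪out(0)=∅
  fail(3) 'ac': from fail(2)=0 chase 'c': 0 ⇒ 7;  out={4}∪out(7)={4}
  fail(8) 'cb': from fail(7)=0 chase 'b': 0 ⇒ 1;  out={2}∪out(1)={0,2}
  fail(4) 'acb': from fail(3)=7 chase 'b': 7 ⇒ 8;  out=∅∪out(8)={0,2}
  fail(9) 'cbb': from fail(8)=1 chase 'b': 1→0 ⇒ 1;  out=∅∪out(1)={0}
  fail(5) 'acba': from fail(4)=8 chase 'a': 8→1→0 ⇒ 2;  out=∅∪out(2)=∅
  fail(10) 'cbbb': from fail(9)=1 chase 'b': 1→0 ⇒ 1;  out=∅∪out(1)={0}
  fail(6) 'acbac': from fail(5)=2 chase 'c': 2 ⇒ 3;  out={1}∪out(3)={1,4}
  fail(11) 'cbbbc': from fail(10)=1 chase 'c': 1→0 ⇒ 7;  out=∅∪out(7)=∅
  fail(12) 'cbbbca': from fail(11)=7 chase 'a': 7→0 ⇒ 2;  out={3}∪out(2)={3}

Run:
pos 0 'a': at 2
pos 1 'b': at 1 (via fail)  ** P0@[1:1]
pos 2 'a': at 2 (via fail)
pos 3 'b': at 1 (via fail)  ** P0@[3:3]
pos 4 'a': at 2 (via fail)
pos 5 'c': at 3  ** P4@[4:5]
pos 6 'a': at 2 (via fail)
pos 7 'c': at 3  ** P4@[6:7]
pos 8 'b': at 4  ** P0@[8:8],P2@[7:8]
pos 9 'a': at 5
pos 10 'c': at 6  ** P1@[6:10],P4@[9:10]
pos 11 'a': at 2 (via fail)
pos 12 'c': at 3  ** P4@[11:12]
pos 13 'a': at 2 (via fail)
pos 14 'a': at 2 (via fail)
pos 15 'c': at 3  ** P4@[14:15]
pos 16 'c': at 7 (via fail)
pos 17 'c': at 7 (via fail)
pos 18 'c': at 7 (via fail)
pos 19 'b': at 8  ** P0@[19:19],P2@[18:19]
pos 20 'b': at 9  ** P0@[20:20]
pos 21 'b': at 10  ** P0@[21:21]
pos 22 'a': at 2 (via fail)
pos 23 'c': at 3  ** P4@[22:23]
pos 24 'c': at 7 (via fail)
pos 25 'a': at 2 (via fail)
pos 26 'b': at 1 (via fail)  ** P0@[26:26]
pos 27 'a': at 2 (via fail)
pos 28 'c': at 3  ** P4@[27:28]
pos 29 'b': at 4  ** P0@[29:29],P2@[28:29]
pos 30 'b': at 9 (via fail)  ** P0@[30:30]
pos 31 'b': at 10  ** P0@[31:31]
pos 32 'c': at 11
pos 33 'a': at 12  ** P3@[28:33]
pos 34 'b': at 1 (via fail)  ** P0@[34:34]
pos 35 'c': at 7 (via fail)
pos 36 'b': at 8  ** P0@[36:36],P2@[35:36]
pos 37 'b': at 9  ** P0@[37:37]
pos 38 'b': at 10  ** P0@[38:38]
pos 39 'c': at 11
pos 40 'a': at 12  ** P3@[35:40]
pos 41 'b': at 1 (via fail)  ** P0@[41:41]
pos 42 'c': at 7 (via fail)
pos 43 'c': at 7 (via fail)
pos 44 'b': at 8  ** P0@[44:44],P2@[43:44]
pos 45 'c': at 7 (via fail)
pos 46 'a': at 2 (via fail)
pos 47 'a': at 2 (via fail)
pos 48 'b': at 1 (via fail)  ** P0@[48:48]
pos 49 'a': at 2 (via fail)
pos 50 'a': at 2 (via fail)
pos 51 'b': at 1 (via fail)  ** P0@[51:51]
pos 52 'b': at 1 (via fail)  ** P0@[52:52]
pos 53 'a': at 2 (via fail)
pos 54 'c': at 3  ** P4@[53:54]
pos 55 'b': at 4  ** P0@[55:55],P2@[54:55]
pos 56 'a': at 5
pos 57 'c': at 6  ** P1@[53:57],P4@[56:57]
pos 58 'c': at 7 (via fail)
pos 59 'b': at 8  ** P0@[59:59],P2@[58:59]
pos 60 'a': at 2 (via fail)
pos 61 'b': at 1 (via fail)  ** P0@[61:61]
pos 62 'a': at 2 (via fail)
pos 63 'c': at 3  ** P4@[62:63]
pos 64 'b': at 4  ** P0@[64:64],P2@[63:64]
pos 65 'b': at 9 (via fail)  ** P0@[65:65]
pos 66 'c': at 7 (via fail)
pos 67 'b': at 8  ** P0@[67:67],P2@[66:67]
pos 68 'a': at 2 (via fail)
pos 69 'c': at 3  ** P4@[68:69]
pos 70 'b': at 4  ** P0@[70:70],P2@[69:70]
pos 71 'a': at 5
pos 72 'c': at 6  ** P1@[68:72],P4@[71:72]
pos 73 'c': at 7 (via fail)
pos 74 'c': at 7 (via fail)
pos 75 'b': at 8  ** P0@[75:75],P2@[74:75]
pos 76 'b': at 9  ** P0@[76:76]
pos 77 'c': at 7 (via fail)
pos 78 'a': at 2 (via fail)

All matches (sorted): [[1,0],[3,0],[5,4],[7,4],[8,0],[8,2],[10,1],[10,4],[12,4],[15,4],[19,0],[19,2],[20,0],[21,0],[23,4],[26,0],[28,4],[29,0],[29,2],[30,0],[31,0],[33,3],[34,0],[36,0],[36,2],[37,0],[38,0],[40,3],[41,0],[44,0],[44,2],[48,0],[51,0],[52,0],[54,4],[55,0],[55,2],[57,1],[57,4],[59,0],[59,2],[61,0],[63,4],[64,0],[64,2],[65,0],[67,0],[67,2],[69,4],[70,0],[70,2],[72,1],[72,4],[75,0],[75,2],[76,0]]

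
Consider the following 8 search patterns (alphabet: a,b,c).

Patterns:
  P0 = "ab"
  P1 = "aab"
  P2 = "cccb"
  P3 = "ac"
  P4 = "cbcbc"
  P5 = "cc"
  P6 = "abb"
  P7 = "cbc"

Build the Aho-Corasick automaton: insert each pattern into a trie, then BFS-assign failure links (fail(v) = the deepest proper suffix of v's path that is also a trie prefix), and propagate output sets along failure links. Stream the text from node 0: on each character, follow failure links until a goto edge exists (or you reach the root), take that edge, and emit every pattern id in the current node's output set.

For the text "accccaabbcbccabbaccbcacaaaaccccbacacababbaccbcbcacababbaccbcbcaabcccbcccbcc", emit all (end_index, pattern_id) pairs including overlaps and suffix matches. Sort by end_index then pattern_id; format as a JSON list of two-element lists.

Build:
Trie (insert patterns):
  0='ε' goto a→1 c→5
  1='a' goto a→3 b→2 c→9
  2='ab' goto b→14  [P0 ends]
  3='aa' goto b→4
  4='aab' goto ·  [P1 ends]
  5='c' goto b→10 c→6
  6='cc' goto c→7  [P5 ends]
  7='ccc' goto b→8
  8='cccb' goto ·  [P2 ends]
  9='ac' goto ·  [P3 ends]
  10='cb' goto c→11
  11='cbc' goto b→12  [P7 ends]
  12='cbcb' goto c→13
  13='cbcbc' goto ·  [P4 ends]
  14='abb' goto ·  [P6 ends]

Failure links (BFS by depth):
  n1('a'): parent n0 fail=0; on 'a' 0 → fail=0;  out ∅∪∅=∅
  n5('c'): parent n0 fail=0; on 'c' 0 → fail=0;  out ∅∪∅=∅
  n2('ab'): parent n1 fail=0; on 'b' 0 → fail=0;  out {0}∪∅={0}
  n3('aa'): parent n1 fail=0; on 'a' 0 → fail=1;  out ∅∪∅=∅
  n6('cc'): parent n5 fail=0; on 'c' 0 → fail=5;  out {5}∪∅={5}
  n9('ac'): parent n1 fail=0; on 'c' 0 → fail=5;  out {3}∪∅={3}
  n10('cb'): parent n5 fail=0; on 'b' 0 → fail=0;  out ∅∪∅=∅
  n4('aab'): parent n3 fail=1; on 'b' 1 → fail=2;  out {1}∪{0}={0,1}
  n7('ccc'): parent n6 fail=5; on 'c' 5 → fail=6;  out ∅∪{5}={5}
  n11('cbc'): parent n10 fail=0; on 'c' 0 → fail=5;  out {7}∪∅={7}
  n14('abb'): parent n2 fail=0; on 'b' 0 → fail=0;  out {6}∪∅={6}
  n8('cccb'): parent n7 fail=6; on 'b' 6→5 → fail=10;  out {2}∪∅={2}
  n12('cbcb'): parent n11 fail=5; on 'b' 5 → fail=10;  out ∅∪∅=∅
  n13('cbcbc'): parent n12 fail=10; on 'c' 10 → fail=11;  out {4}∪{7}={4,7}

Scan:
i=0 'a': node 0→1
i=1 'c': node 1→9  ** P3@[0:1]
i=2 'c': node 9→6 (fail-walked)  ** P5@[1:2]
i=3 'c': node 6→7  ** P5@[2:3]
i=4 'c': node 7→7 (fail-walked)  ** P5@[3:4]
i=5 'a': node 7→1 (fail-walked)
i=6 'a': node 1→3
i=7 'b': node 3→4  ** P0@[6:7],P1@[5:7]
i=8 'b': node 4→14 (fail-walked)  ** P6@[6:8]
i=9 'c': node 14→5 (fail-walked)
i=10 'b': node 5→10
i=11 'c': node 10→11  ** P7@[9:11]
i=12 'c': node 11→6 (fail-walked)  ** P5@[11:12]
i=13 'a': node 6→1 (fail-walked)
i=14 'b': node 1→2  ** P0@[13:14]
i=15 'b': node 2→14  ** P6@[13:15]
i=16 'a': node 14→1 (fail-walked)
i=17 'c': node 1→9  ** P3@[16:17]
i=18 'c': node 9→6 (fail-walked)  ** P5@[17:18]
i=19 'b': node 6→10 (fail-walked)
i=20 'c': node 10→11  ** P7@[18:20]
i=21 'a': node 11→1 (fail-walked)
i=22 'c': node 1→9  ** P3@[21:22]
i=23 'a': node 9→1 (fail-walked)
i=24 'a': node 1→3
i=25 'a': node 3→3 (fail-walked)
i=26 'a': node 3→3 (fail-walked)
i=27 'c': node 3→9 (fail-walked)  ** P3@[26:27]
i=28 'c': node 9→6 (fail-walked)  ** P5@[27:28]
i=29 'c': node 6→7  ** P5@[28:29]
i=30 'c': node 7→7 (fail-walked)  ** P5@[29:30]
i=31 'b': node 7→8  ** P2@[28:31]
i=32 'a': node 8→1 (fail-walked)
i=33 'c': node 1→9  ** P3@[32:33]
i=34 'a': node 9→1 (fail-walked)
i=35 'c': node 1→9  ** P3@[34:35]
i=36 'a': node 9→1 (fail-walked)
i=37 'b': node 1→2  ** P0@[36:37]
i=38 'a': node 2→1 (fail-walked)
i=39 'b': node 1→2  ** P0@[38:39]
i=40 'b': node 2→14  ** P6@[38:40]
i=41 'a': node 14→1 (fail-walked)
i=42 'c': node 1→9  ** P3@[41:42]
i=43 'c': node 9→6 (fail-walked)  ** P5@[42:43]
i=44 'b': node 6→10 (fail-walked)
i=45 'c': node 10→11  ** P7@[43:45]
i=46 'b': node 11→12
i=47 'c': node 12→13  ** P4@[43:47],P7@[45:47]
i=48 'a': node 13→1 (fail-walked)
i=49 'c': node 1→9  ** P3@[48:49]
i=50 'a': node 9→1 (fail-walked)
i=51 'b': node 1→2  ** P0@[50:51]
i=52 'a': node 2→1 (fail-walked)
i=53 'b': node 1→2  ** P0@[52:53]
i=54 'b': node 2→14  ** P6@[52:54]
i=55 'a': node 14→1 (fail-walked)
i=56 'c': node 1→9  ** P3@[55:56]
i=57 'c': node 9→6 (fail-walked)  ** P5@[56:57]
i=58 'b': node 6→10 (fail-walked)
i=59 'c': node 10→11  ** P7@[57:59]
i=60 'b': node 11→12
i=61 'c': node 12→13  ** P4@[57:61],P7@[59:61]
i=62 'a': node 13→1 (fail-walked)
i=63 'a': node 1→3
i=64 'b': node 3→4  ** P0@[63:64],P1@[62:64]
i=65 'c': node 4→5 (fail-walked)
i=66 'c': node 5→6  ** P5@[65:66]
i=67 'c': node 6→7  ** P5@[66:67]
i=68 'b': node 7→8  ** P2@[65:68]
i=69 'c': node 8→11 (fail-walked)  ** P7@[67:69]
i=70 'c': node 11→6 (fail-walked)  ** P5@[69:70]
i=71 'c': node 6→7  ** P5@[70:71]
i=72 'b': node 7→8  ** P2@[69:72]
i=73 'c': node 8→11 (fail-walked)  ** P7@[71:73]
i=74 'c': node 11→6 (fail-walked)  ** P5@[73:74]

Result: [[1,3],[2,5],[3,5],[4,5],[7,0],[7,1],[8,6],[11,7],[12,5],[14,0],[15,6],[17,3],[18,5],[20,7],[22,3],[27,3],[28,5],[29,5],[30,5],[31,2],[33,3],[35,3],[37,0],[39,0],[40,6],[42,3],[43,5],[45,7],[47,4],[47,7],[49,3],[51,0],[53,0],[54,6],[56,3],[57,5],[59,7],[61,4],[61,7],[64,0],[64,1],[66,5],[67,5],[68,2],[69,7],[70,5],[71,5],[72,2],[73,7],[74,5]]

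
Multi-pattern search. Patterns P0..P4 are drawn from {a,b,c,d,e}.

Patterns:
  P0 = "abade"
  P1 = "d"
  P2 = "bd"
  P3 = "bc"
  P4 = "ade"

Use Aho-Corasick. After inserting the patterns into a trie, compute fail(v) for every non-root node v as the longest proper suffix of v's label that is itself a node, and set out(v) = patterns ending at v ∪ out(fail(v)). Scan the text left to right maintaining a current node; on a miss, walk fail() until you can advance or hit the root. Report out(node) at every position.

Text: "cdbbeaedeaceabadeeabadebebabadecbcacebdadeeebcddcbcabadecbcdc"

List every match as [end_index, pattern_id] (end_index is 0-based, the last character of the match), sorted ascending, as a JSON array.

Build automaton:
Trie nodes:
  n0 'ε': a→1 b→7 d→6
  n1 'a': b→2 d→10
  n2 'ab': a→3
  n3 'aba': d→4
  n4 'abad': e→5
  n5 'abade': ·  [P0 ends]
  n6 'd': ·  [P1 ends]
  n7 'b': c→9 d→8
  n8 'bd': ·  [P2 ends]
  n9 'bc': ·  [P3 ends]
  n10 'ad': e→11
  n11 'ade': ·  [P4 ends]

Failure links (BFS by depth):
  fail(1) 'a': from fail(0)=0 chase 'a': 0 ⇒ 0;  out=∅∪out(0)=∅
  fail(6) 'd': from fail(0)=0 chase 'd': 0 ⇒ 0;  out={1}∪out(0)={1}
  fail(7) 'b': from fail(0)=0 chase 'b': 0 ⇒ 0;  out=∅∪out(0)=∅
  fail(2) 'ab': from fail(1)=0 chase 'b': 0 ⇒ 7;  out=∅∪out(7)=∅
  fail(8) 'bd': from fail(7)=0 chase 'd': 0 ⇒ 6;  out={2}∪out(6)={1,2}
  fail(9) 'bc': from fail(7)=0 chase 'c': 0 ⇒ 0;  out={3}∪out(0)={3}
  fail(10) 'ad': from fail(1)=0 chase 'd': 0 ⇒ 6;  out=∅∪out(6)={1}
  fail(3) 'aba': from fail(2)=7 chase 'a': 7→0 ⇒ 1;  out=∅∪out(1)=∅
  fail(11) 'ade': from fail(10)=6 chase 'e': 6→0 ⇒ 0;  out={4}∪out(0)={4}
  fail(4) 'abad': from fail(3)=1 chase 'd': 1 ⇒ 10;  out=∅∪out(10)={1}
  fail(5) 'abade': from fail(4)=10 chase 'e': 10 ⇒ 11;  out={0}∪out(11)={0,4}

Scan:
[0] read 'c'  n0⇒n0
[1] read 'd'  n0⇒n6  emit P1@[1:1]
[2] read 'b'  n6⇒n7 (via fail)
[3] read 'b'  n7⇒n7 (via fail)
[4] read 'e'  n7⇒n0 (via fail)
[5] read 'a'  n0⇒n1
[6] read 'e'  n1⇒n0 (via fail)
[7] read 'd'  n0⇒n6  emit P1@[7:7]
[8] read 'e'  n6⇒n0 (via fail)
[9] read 'a'  n0⇒n1
[10] read 'c'  n1⇒n0 (via fail)
[11] read 'e'  n0⇒n0
[12] read 'a'  n0⇒n1
[13] read 'b'  n1⇒n2
[14] read 'a'  n2⇒n3
[15] read 'd'  n3⇒n4  emit P1@[15:15]
[16] read 'e'  n4⇒n5  emit P0@[12:16],P4@[14:16]
[17] read 'e'  n5⇒n0 (via fail)
[18] read 'a'  n0⇒n1
[19] read 'b'  n1⇒n2
[20] read 'a'  n2⇒n3
[21] read 'd'  n3⇒n4  emit P1@[21:21]
[22] read 'e'  n4⇒n5  emit P0@[18:22],P4@[20:22]
[23] read 'b'  n5⇒n7 (via fail)
[24] read 'e'  n7⇒n0 (via fail)
[25] read 'b'  n0⇒n7
[26] read 'a'  n7⇒n1 (via fail)
[27] read 'b'  n1⇒n2
[28] read 'a'  n2⇒n3
[29] read 'd'  n3⇒n4  emit P1@[29:29]
[30] read 'e'  n4⇒n5  emit P0@[26:30],P4@[28:30]
[31] read 'c'  n5⇒n0 (via fail)
[32] read 'b'  n0⇒n7
[33] read 'c'  n7⇒n9  emit P3@[32:33]
[34] read 'a'  n9⇒n1 (via fail)
[35] read 'c'  n1⇒n0 (via fail)
[36] read 'e'  n0⇒n0
[37] read 'b'  n0⇒n7
[38] read 'd'  n7⇒n8  emit P1@[38:38],P2@[37:38]
[39] read 'a'  n8⇒n1 (via fail)
[40] read 'd'  n1⇒n10  emit P1@[40:40]
[41] read 'e'  n10⇒n11  emit P4@[39:41]
[42] read 'e'  n11⇒n0 (via fail)
[43] read 'e'  n0⇒n0
[44] read 'b'  n0⇒n7
[45] read 'c'  n7⇒n9  emit P3@[44:45]
[46] read 'd'  n9⇒n6 (via fail)  emit P1@[46:46]
[47] read 'd'  n6⇒n6 (via fail)  emit P1@[47:47]
[48] read 'c'  n6⇒n0 (via fail)
[49] read 'b'  n0⇒n7
[50] read 'c'  n7⇒n9  emit P3@[49:50]
[51] read 'a'  n9⇒n1 (via fail)
[52] read 'b'  n1⇒n2
[53] read 'a'  n2⇒n3
[54] read 'd'  n3⇒n4  emit P1@[54:54]
[55] read 'e'  n4⇒n5  emit P0@[51:55],P4@[53:55]
[56] read 'c'  n5⇒n0 (via fail)
[57] read 'b'  n0⇒n7
[58] read 'c'  n7⇒n9  emit P3@[57:58]
[59] read 'd'  n9⇒n6 (via fail)  emit P1@[59:59]
[60] read 'c'  n6⇒n0 (via fail)

Result: [[1,1],[7,1],[15,1],[16,0],[16,4],[21,1],[22,0],[22,4],[29,1],[30,0],[30,4],[33,3],[38,1],[38,2],[40,1],[41,4],[45,3],[46,1],[47,1],[50,3],[54,1],[55,0],[55,4],[58,3],[59,1]]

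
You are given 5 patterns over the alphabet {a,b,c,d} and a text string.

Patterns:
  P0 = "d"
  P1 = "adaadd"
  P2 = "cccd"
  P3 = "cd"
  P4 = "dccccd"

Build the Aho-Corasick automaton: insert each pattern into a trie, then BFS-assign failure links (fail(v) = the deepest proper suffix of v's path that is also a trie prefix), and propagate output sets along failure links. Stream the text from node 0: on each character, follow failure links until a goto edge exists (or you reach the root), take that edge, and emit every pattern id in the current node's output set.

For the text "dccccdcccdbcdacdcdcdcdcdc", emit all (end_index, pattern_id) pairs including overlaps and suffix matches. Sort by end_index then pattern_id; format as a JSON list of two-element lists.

Construct AC machine:
Trie nodes:
  n0 'ε': a→2 c→8 d→1
  n1 'd': c→13  [P0 ends]
  n2 'a': d→3
  n3 'ad': a→4
  n4 'ada': a→5
  n5 'adaa': d→6
  n6 'adaad': d→7
  n7 'adaadd': ·  [P1 ends]
  n8 'c': c→9 d→12
  n9 'cc': c→10
  n10 'ccc': d→11
  n11 'cccd': ·  [P2 ends]
  n12 'cd': ·  [P3 ends]
  n13 'dc': c→14
  n14 'dcc': c→15
  n15 'dccc': c→16
  n16 'dcccc': d→17
  n17 'dccccd': ·  [P4 ends]

Failure links (BFS by depth):
  n1('d'): parent n0 fail=0; on 'd' 0 → fail=0;  out {0}∪∅={0}
  n2('a'): parent n0 fail=0; on 'a' 0 → fail=0;  out ∅∪∅=∅
  n8('c'): parent n0 fail=0; on 'c' 0 → fail=0;  out ∅∪∅=∅
  n3('ad'): parent n2 fail=0; on 'd' 0 → fail=1;  out ∅∪{0}={0}
  n9('cc'): parent n8 fail=0; on 'c' 0 → fail=8;  out ∅∪∅=∅
  n12('cd'): parent n8 fail=0; on 'd' 0 → fail=1;  out {3}∪{0}={0,3}
  n13('dc'): parent n1 fail=0; on 'c' 0 → fail=8;  out ∅∪∅=∅
  n4('ada'): parent n3 fail=1; on 'a' 1→0 → fail=2;  out ∅∪∅=∅
  n10('ccc'): parent n9 fail=8; on 'c' 8 → fail=9;  out ∅∪∅=∅
  n14('dcc'): parent n13 fail=8; on 'c' 8 → fail=9;  out ∅∪∅=∅
  n5('adaa'): parent n4 fail=2; on 'a' 2→0 → fail=2;  out ∅∪∅=∅
  n11('cccd'): parent n10 fail=9; on 'd' 9→8 → fail=12;  out {2}∪{0,3}={0,2,3}
  n15('dccc'): parent n14 fail=9; on 'c' 9 → fail=10;  out ∅∪∅=∅
  n6('adaad'): parent n5 fail=2; on 'd' 2 → fail=3;  out ∅∪{0}={0}
  n16('dcccc'): parent n15 fail=10; on 'c' 10→9 → fail=10;  out ∅∪∅=∅
  n7('adaadd'): parent n6 fail=3; on 'd' 3→1→0 → fail=1;  out {1}∪{0}={0,1}
  n17('dccccd'): parent n16 fail=10; on 'd' 10 → fail=11;  out {4}∪{0,2,3}={0,2,3,4}

Run:
pos 0 'd': at 1  ** P0@[0:0]
pos 1 'c': at 13
pos 2 'c': at 14
pos 3 'c': at 15
pos 4 'c': at 16
pos 5 'd': at 17  ** P0@[5:5],P2@[2:5],P3@[4:5],P4@[0:5]
pos 6 'c': at 13 (fail-walked)
pos 7 'c': at 14
pos 8 'c': at 15
pos 9 'd': at 11 (fail-walked)  ** P0@[9:9],P2@[6:9],P3@[8:9]
pos 10 'b': at 0 (fail-walked)
pos 11 'c': at 8
pos 12 'd': at 12  ** P0@[12:12],P3@[11:12]
pos 13 'a': at 2 (fail-walked)
pos 14 'c': at 8 (fail-walked)
pos 15 'd': at 12  ** P0@[15:15],P3@[14:15]
pos 16 'c': at 13 (fail-walked)
pos 17 'd': at 12 (fail-walked)  ** P0@[17:17],P3@[16:17]
pos 18 'c': at 13 (fail-walked)
pos 19 'd': at 12 (fail-walked)  ** P0@[19:19],P3@[18:19]
pos 20 'c': at 13 (fail-walked)
pos 21 'd': at 12 (fail-walked)  ** P0@[21:21],P3@[20:21]
pos 22 'c': at 13 (fail-walked)
pos 23 'd': at 12 (fail-walked)  ** P0@[23:23],P3@[22:23]
pos 24 'c': at 13 (fail-walked)

Result: [[0,0],[5,0],[5,2],[5,3],[5,4],[9,0],[9,2],[9,3],[12,0],[12,3],[15,0],[15,3],[17,0],[17,3],[19,0],[19,3],[21,0],[21,3],[23,0],[23,3]]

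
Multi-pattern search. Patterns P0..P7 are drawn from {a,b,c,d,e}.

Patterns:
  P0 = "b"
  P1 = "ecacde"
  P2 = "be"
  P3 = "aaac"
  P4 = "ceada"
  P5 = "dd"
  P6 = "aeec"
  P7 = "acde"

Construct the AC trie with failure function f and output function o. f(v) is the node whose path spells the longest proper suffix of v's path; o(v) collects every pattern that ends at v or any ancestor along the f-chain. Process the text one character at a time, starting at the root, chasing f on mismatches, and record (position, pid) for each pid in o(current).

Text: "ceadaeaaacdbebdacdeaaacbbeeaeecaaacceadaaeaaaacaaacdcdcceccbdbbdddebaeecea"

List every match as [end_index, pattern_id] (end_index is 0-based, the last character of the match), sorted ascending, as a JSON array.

Build:
Trie nodes:
  0='ε' goto a→9 b→1 c→13 d→18 e→2
  1='b' goto e→8  ←P0
  2='e' goto c→3
  3='ec' goto a→4
  4='eca' goto c→5
  5='ecac' goto d→6
  6='ecacd' goto e→7
  7='ecacde' goto ·  ←P1
  8='be' goto ·  ←P2
  9='a' goto a→10 c→23 e→20
  10='aa' goto a→11
  11='aaa' goto c→12
  12='aaac' goto ·  ←P3
  13='c' goto e→14
  14='ce' goto a→15
  15='cea' goto d→16
  16='cead' goto a→17
  17='ceada' goto ·  ←P4
  18='d' goto d→19
  19='dd' goto ·  ←P5
  20='ae' goto e→21
  21='aee' goto c→22
  22='aeec' goto ·  ←P6
  23='ac' goto d→24
  24='acd' goto e→25
  25='acde' goto ·  ←P7

Failure links (BFS by depth):
  fail(1) 'b': from fail(0)=0 chase 'b': 0 ⇒ 0;  out={0}∪out(0)={0}
  fail(2) 'e': from fail(0)=0 chase 'e': 0 ⇒ 0;  out=∅∪out(0)=∅
  fail(9) 'a': from fail(0)=0 chase 'a': 0 ⇒ 0;  out=∅∪out(0)=∅
  fail(13) 'c': from fail(0)=0 chase 'c': 0 ⇒ 0;  out=∅∪out(0)=∅
  fail(18) 'd': from fail(0)=0 chase 'd': 0 ⇒ 0;  out=∅∪out(0)=∅
  fail(3) 'ec': from fail(2)=0 chase 'c': 0 ⇒ 13;  out=∅∪out(13)=∅
  fail(8) 'be': from fail(1)=0 chase 'e': 0 ⇒ 2;  out={2}∪out(2)={2}
  fail(10) 'aa': from fail(9)=0 chase 'a': 0 ⇒ 9;  out=∅∪out(9)=∅
  fail(14) 'ce': from fail(13)=0 chase 'e': 0 ⇒ 2;  out=∅∪out(2)=∅
  fail(19) 'dd': from fail(18)=0 chase 'd': 0 ⇒ 18;  out={5}∪out(18)={5}
  fail(20) 'ae': from fail(9)=0 chase 'e': 0 ⇒ 2;  out=∅∪out(2)=∅
  fail(23) 'ac': from fail(9)=0 chase 'c': 0 ⇒ 13;  out=∅∪out(13)=∅
  fail(4) 'eca': from fail(3)=13 chase 'a': 13→0 ⇒ 9;  out=∅∪out(9)=∅
  fail(11) 'aaa': from fail(10)=9 chase 'a': 9 ⇒ 10;  out=∅∪out(10)=∅
  fail(15) 'cea': from fail(14)=2 chase 'a': 2→0 ⇒ 9;  out=∅∪out(9)=∅
  fail(21) 'aee': from fail(20)=2 chase 'e': 2→0 ⇒ 2;  out=∅∪out(2)=∅
  fail(24) 'acd': from fail(23)=13 chase 'd': 13→0 ⇒ 18;  out=∅∪out(18)=∅
  fail(5) 'ecac': from fail(4)=9 chase 'c': 9 ⇒ 23;  out=∅∪out(23)=∅
  fail(12) 'aaac': from fail(11)=10 chase 'c': 10→9 ⇒ 23;  out={3}∪out(23)={3}
  fail(16) 'cead': from fail(15)=9 chase 'd': 9→0 ⇒ 18;  out=∅∪out(18)=∅
  fail(22) 'aeec': from fail(21)=2 chase 'c': 2 ⇒ 3;  out={6}∪out(3)={6}
  fail(25) 'acde': from fail(24)=18 chase 'e': 18→0 ⇒ 2;  out={7}∪out(2)={7}
  fail(6) 'ecacd': from fail(5)=23 chase 'd': 23 ⇒ 24;  out=∅∪out(24)=∅
  fail(17) 'ceada': from fail(16)=18 chase 'a': 18→0 ⇒ 9;  out={4}∪out(9)={4}
  fail(7) 'ecacde': from fail(6)=24 chase 'e': 24 ⇒ 25;  out={1}∪out(25)={1,7}

Text stream:
i=0 'c': node 0→13
i=1 'e': node 13→14
i=2 'a': node 14→15
i=3 'd': node 15→16
i=4 'a': node 16→17  emit P4@[0:4]
i=5 'e': node 17→20 (fail-walked)
i=6 'a': node 20→9 (fail-walked)
i=7 'a': node 9→10
i=8 'a': node 10→11
i=9 'c': node 11→12  emit P3@[6:9]
i=10 'd': node 12→24 (fail-walked)
i=11 'b': node 24→1 (fail-walked)  emit P0@[11:11]
i=12 'e': node 1→8  emit P2@[11:12]
i=13 'b': node 8→1 (fail-walked)  emit P0@[13:13]
i=14 'd': node 1→18 (fail-walked)
i=15 'a': node 18→9 (fail-walked)
i=16 'c': node 9→23
i=17 'd': node 23→24
i=18 'e': node 24→25  emit P7@[15:18]
i=19 'a': node 25→9 (fail-walked)
i=20 'a': node 9→10
i=21 'a': node 10→11
i=22 'c': node 11→12  emit P3@[19:22]
i=23 'b': node 12→1 (fail-walked)  emit P0@[23:23]
i=24 'b': node 1→1 (fail-walked)  emit P0@[24:24]
i=25 'e': node 1→8  emit P2@[24:25]
i=26 'e': node 8→2 (fail-walked)
i=27 'a': node 2→9 (fail-walked)
i=28 'e': node 9→20
i=29 'e': node 20→21
i=30 'c': node 21→22  emit P6@[27:30]
i=31 'a': node 22→4 (fail-walked)
i=32 'a': node 4→10 (fail-walked)
i=33 'a': node 10→11
i=34 'c': node 11→12  emit P3@[31:34]
i=35 'c': node 12→13 (fail-walked)
i=36 'e': node 13→14
i=37 'a': node 14→15
i=38 'd': node 15→16
i=39 'a': node 16→17  emit P4@[35:39]
i=40 'a': node 17→10 (fail-walked)
i=41 'e': node 10→20 (fail-walked)
i=42 'a': node 20→9 (fail-walked)
i=43 'a': node 9→10
i=44 'a': node 10→11
i=45 'a': node 11→11 (fail-walked)
i=46 'c': node 11→12  emit P3@[43:46]
i=47 'a': node 12→9 (fail-walked)
i=48 'a': node 9→10
i=49 'a': node 10→11
i=50 'c': node 11→12  emit P3@[47:50]
i=51 'd': node 12→24 (fail-walked)
i=52 'c': node 24→13 (fail-walked)
i=53 'd': node 13→18 (fail-walked)
i=54 'c': node 18→13 (fail-walked)
i=55 'c': node 13→13 (fail-walked)
i=56 'e': node 13→14
i=57 'c': node 14→3 (fail-walked)
i=58 'c': node 3→13 (fail-walked)
i=59 'b': node 13→1 (fail-walked)  emit P0@[59:59]
i=60 'd': node 1→18 (fail-walked)
i=61 'b': node 18→1 (fail-walked)  emit P0@[61:61]
i=62 'b': node 1→1 (fail-walked)  emit P0@[62:62]
i=63 'd': node 1→18 (fail-walked)
i=64 'd': node 18→19  emit P5@[63:64]
i=65 'd': node 19→19 (fail-walked)  emit P5@[64:65]
i=66 'e': node 19→2 (fail-walked)
i=67 'b': node 2→1 (fail-walked)  emit P0@[67:67]
i=68 'a': node 1→9 (fail-walked)
i=69 'e': node 9→20
i=70 'e': node 20→21
i=71 'c': node 21→22  emit P6@[68:71]
i=72 'e': node 22→14 (fail-walked)
i=73 'a': node 14→15

Matches: [[4,4],[9,3],[11,0],[12,2],[13,0],[18,7],[22,3],[23,0],[24,0],[25,2],[30,6],[34,3],[39,4],[46,3],[50,3],[59,0],[61,0],[62,0],[64,5],[65,5],[67,0],[71,6]]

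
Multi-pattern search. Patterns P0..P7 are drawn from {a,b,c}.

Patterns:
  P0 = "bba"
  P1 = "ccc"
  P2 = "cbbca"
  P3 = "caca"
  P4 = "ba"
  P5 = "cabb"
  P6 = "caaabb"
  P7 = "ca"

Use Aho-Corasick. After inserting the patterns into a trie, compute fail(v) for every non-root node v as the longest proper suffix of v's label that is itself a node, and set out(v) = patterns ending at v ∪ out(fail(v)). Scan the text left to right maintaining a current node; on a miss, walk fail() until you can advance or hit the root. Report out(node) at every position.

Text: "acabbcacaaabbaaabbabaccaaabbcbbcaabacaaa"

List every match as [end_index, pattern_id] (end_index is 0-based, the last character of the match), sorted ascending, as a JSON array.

Build:
Trie (insert patterns):
  0='ε' goto b→1 c→4
  1='b' goto a→14 b→2
  2='bb' goto a→3
  3='bba' goto ·  [P0 ends]
  4='c' goto a→11 b→7 c→5
  5='cc' goto c→6
  6='ccc' goto ·  [P1 ends]
  7='cb' goto b→8
  8='cbb' goto c→9
  9='cbbc' goto a→10
  10='cbbca' goto ·  [P2 ends]
  11='ca' goto a→17 b→15 c→12  [P7 ends]
  12='cac' goto a→13
  13='caca' goto ·  [P3 ends]
  14='ba' goto ·  [P4 ends]
  15='cab' goto b→16
  16='cabb' goto ·  [P5 ends]
  17='caa' goto a→18
  18='caaa' goto b→19
  19='caaab' goto b→20
  20='caaabb' goto ·  [P6 ends]

BFS fail/out derivation:
  n1('b'): parent n0 fail=0; on 'b' 0 → fail=0;  out ∅∪∅=∅
  n4('c'): parent n0 fail=0; on 'c' 0 → fail=0;  out ∅∪∅=∅
  n2('bb'): parent n1 fail=0; on 'b' 0 → fail=1;  out ∅∪∅=∅
  n5('cc'): parent n4 fail=0; on 'c' 0 → fail=4;  out ∅∪∅=∅
  n7('cb'): parent n4 fail=0; on 'b' 0 → fail=1;  out ∅∪∅=∅
  n11('ca'): parent n4 fail=0; on 'a' 0 → fail=0;  out {7}∪∅={7}
  n14('ba'): parent n1 fail=0; on 'a' 0 → fail=0;  out {4}∪∅={4}
  n3('bba'): parent n2 fail=1; on 'a' 1 → fail=14;  out {0}∪{4}={0,4}
  n6('ccc'): parent n5 fail=4; on 'c' 4 → fail=5;  out {1}∪∅={1}
  n8('cbb'): parent n7 fail=1; on 'b' 1 → fail=2;  out ∅∪∅=∅
  n12('cac'): parent n11 fail=0; on 'c' 0 → fail=4;  out ∅∪∅=∅
  n15('cab'): parent n11 fail=0; on 'b' 0 → fail=1;  out ∅∪∅=∅
  n17('caa'): parent n11 fail=0; on 'a' 0 → fail=0;  out ∅∪∅=∅
  n9('cbbc'): parent n8 fail=2; on 'c' 2→1→0 → fail=4;  out ∅∪∅=∅
  n13('caca'): parent n12 fail=4; on 'a' 4 → fail=11;  out {3}∪{7}={3,7}
  n16('cabb'): parent n15 fail=1; on 'b' 1 → fail=2;  out {5}∪∅={5}
  n18('caaa'): parent n17 fail=0; on 'a' 0 → fail=0;  out ∅∪∅=∅
  n10('cbbca'): parent n9 fail=4; on 'a' 4 → fail=11;  out {2}∪{7}={2,7}
  n19('caaab'): parent n18 fail=0; on 'b' 0 → fail=1;  out ∅∪∅=∅
  n20('caaabb'): parent n19 fail=1; on 'b' 1 → fail=2;  out {6}∪∅={6}

Scan:
pos 0 'a': at 0
pos 1 'c': at 4
pos 2 'a': at 11  ** P7@[1:2]
pos 3 'b': at 15
pos 4 'b': at 16  ** P5@[1:4]
pos 5 'c': at 4 (via fail)
pos 6 'a': at 11  ** P7@[5:6]
pos 7 'c': at 12
pos 8 'a': at 13  ** P3@[5:8],P7@[7:8]
pos 9 'a': at 17 (via fail)
pos 10 'a': at 18
pos 11 'b': at 19
pos 12 'b': at 20  ** P6@[7:12]
pos 13 'a': at 3 (via fail)  ** P0@[11:13],P4@[12:13]
pos 14 'a': at 0 (via fail)
pos 15 'a': at 0
pos 16 'b': at 1
pos 17 'b': at 2
pos 18 'a': at 3  ** P0@[16:18],P4@[17:18]
pos 19 'b': at 1 (via fail)
pos 20 'a': at 14  ** P4@[19:20]
pos 21 'c': at 4 (via fail)
pos 22 'c': at 5
pos 23 'a': at 11 (via fail)  ** P7@[22:23]
pos 24 'a': at 17
pos 25 'a': at 18
pos 26 'b': at 19
pos 27 'b': at 20  ** P6@[22:27]
pos 28 'c': at 4 (via fail)
pos 29 'b': at 7
pos 30 'b': at 8
pos 31 'c': at 9
pos 32 'a': at 10  ** P2@[28:32],P7@[31:32]
pos 33 'a': at 17 (via fail)
pos 34 'b': at 1 (via fail)
pos 35 'a': at 14  ** P4@[34:35]
pos 36 'c': at 4 (via fail)
pos 37 'a': at 11  ** P7@[36:37]
pos 38 'a': at 17
pos 39 'a': at 18

Matches: [[2,7],[4,5],[6,7],[8,3],[8,7],[12,6],[13,0],[13,4],[18,0],[18,4],[20,4],[23,7],[27,6],[32,2],[32,7],[35,4],[37,7]]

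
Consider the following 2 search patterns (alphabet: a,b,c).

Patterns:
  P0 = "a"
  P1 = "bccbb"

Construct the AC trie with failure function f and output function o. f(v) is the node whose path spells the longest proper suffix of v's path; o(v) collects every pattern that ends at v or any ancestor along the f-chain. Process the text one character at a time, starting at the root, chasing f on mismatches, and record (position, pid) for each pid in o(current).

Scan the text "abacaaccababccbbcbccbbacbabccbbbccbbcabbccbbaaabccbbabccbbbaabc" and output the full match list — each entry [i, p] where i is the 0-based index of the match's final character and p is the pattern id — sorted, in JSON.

Construct AC machine:
Trie nodes:
  0='ε' goto a→1 b→2
  1='a' goto ·  ←P0
  2='b' goto c→3
  3='bc' goto c→4
  4='bcc' goto b→5
  5='bccb' goto b→6
  6='bccbb' goto ·  ←P1

Failure links (BFS by depth):
  n1('a'): parent n0 fail=0; on 'a' 0 → fail=0;  out {0}∪∅={0}
  n2('b'): parent n0 fail=0; on 'b' 0 → fail=0;  out ∅∪∅=∅
  n3('bc'): parent n2 fail=0; on 'c' 0 → fail=0;  out ∅∪∅=∅
  n4('bcc'): parent n3 fail=0; on 'c' 0 → fail=0;  out ∅∪∅=∅
  n5('bccb'): parent n4 fail=0; on 'b' 0 → fail=2;  out ∅∪∅=∅
  n6('bccbb'): parent n5 fail=2; on 'b' 2→0 → fail=2;  out {1}∪∅={1}

Text stream:
[0] read 'a'  n0⇒n1  emit P0@[0:0]
[1] read 'b'  n1⇒n2 (fail-walked)
[2] read 'a'  n2⇒n1 (fail-walked)  emit P0@[2:2]
[3] read 'c'  n1⇒n0 (fail-walked)
[4] read 'a'  n0⇒n1  emit P0@[4:4]
[5] read 'a'  n1⇒n1 (fail-walked)  emit P0@[5:5]
[6] read 'c'  n1⇒n0 (fail-walked)
[7] read 'c'  n0⇒n0
[8] read 'a'  n0⇒n1  emit P0@[8:8]
[9] read 'b'  n1⇒n2 (fail-walked)
[10] read 'a'  n2⇒n1 (fail-walked)  emit P0@[10:10]
[11] read 'b'  n1⇒n2 (fail-walked)
[12] read 'c'  n2⇒n3
[13] read 'c'  n3⇒n4
[14] read 'b'  n4⇒n5
[15] read 'b'  n5⇒n6  emit P1@[11:15]
[16] read 'c'  n6⇒n3 (fail-walked)
[17] read 'b'  n3⇒n2 (fail-walked)
[18] read 'c'  n2⇒n3
[19] read 'c'  n3⇒n4
[20] read 'b'  n4⇒n5
[21] read 'b'  n5⇒n6  emit P1@[17:21]
[22] read 'a'  n6⇒n1 (fail-walked)  emit P0@[22:22]
[23] read 'c'  n1⇒n0 (fail-walked)
[24] read 'b'  n0⇒n2
[25] read 'a'  n2⇒n1 (fail-walked)  emit P0@[25:25]
[26] read 'b'  n1⇒n2 (fail-walked)
[27] read 'c'  n2⇒n3
[28] read 'c'  n3⇒n4
[29] read 'b'  n4⇒n5
[30] read 'b'  n5⇒n6  emit P1@[26:30]
[31] read 'b'  n6⇒n2 (fail-walked)
[32] read 'c'  n2⇒n3
[33] read 'c'  n3⇒n4
[34] read 'b'  n4⇒n5
[35] read 'b'  n5⇒n6  emit P1@[31:35]
[36] read 'c'  n6⇒n3 (fail-walked)
[37] read 'a'  n3⇒n1 (fail-walked)  emit P0@[37:37]
[38] read 'b'  n1⇒n2 (fail-walked)
[39] read 'b'  n2⇒n2 (fail-walked)
[40] read 'c'  n2⇒n3
[41] read 'c'  n3⇒n4
[42] read 'b'  n4⇒n5
[43] read 'b'  n5⇒n6  emit P1@[39:43]
[44] read 'a'  n6⇒n1 (fail-walked)  emit P0@[44:44]
[45] read 'a'  n1⇒n1 (fail-walked)  emit P0@[45:45]
[46] read 'a'  n1⇒n1 (fail-walked)  emit P0@[46:46]
[47] read 'b'  n1⇒n2 (fail-walked)
[48] read 'c'  n2⇒n3
[49] read 'c'  n3⇒n4
[50] read 'b'  n4⇒n5
[51] read 'b'  n5⇒n6  emit P1@[47:51]
[52] read 'a'  n6⇒n1 (fail-walked)  emit P0@[52:52]
[53] read 'b'  n1⇒n2 (fail-walked)
[54] read 'c'  n2⇒n3
[55] read 'c'  n3⇒n4
[56] read 'b'  n4⇒n5
[57] read 'b'  n5⇒n6  emit P1@[53:57]
[58] read 'b'  n6⇒n2 (fail-walked)
[59] read 'a'  n2⇒n1 (fail-walked)  emit P0@[59:59]
[60] read 'a'  n1⇒n1 (fail-walked)  emit P0@[60:60]
[61] read 'b'  n1⇒n2 (fail-walked)
[62] read 'c'  n2⇒n3

All matches (sorted): [[0,0],[2,0],[4,0],[5,0],[8,0],[10,0],[15,1],[21,1],[22,0],[25,0],[30,1],[35,1],[37,0],[43,1],[44,0],[45,0],[46,0],[51,1],[52,0],[57,1],[59,0],[60,0]]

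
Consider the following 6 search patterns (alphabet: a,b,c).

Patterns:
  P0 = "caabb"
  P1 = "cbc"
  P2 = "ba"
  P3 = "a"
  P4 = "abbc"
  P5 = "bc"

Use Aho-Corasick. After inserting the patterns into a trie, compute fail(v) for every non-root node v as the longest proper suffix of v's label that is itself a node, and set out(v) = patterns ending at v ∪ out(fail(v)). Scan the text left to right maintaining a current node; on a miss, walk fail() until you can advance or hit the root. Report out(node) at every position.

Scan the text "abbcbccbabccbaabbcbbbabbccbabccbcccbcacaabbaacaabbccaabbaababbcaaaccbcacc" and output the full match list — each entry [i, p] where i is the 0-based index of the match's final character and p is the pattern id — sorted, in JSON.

Construct AC machine:
Trie nodes:
  0='ε' goto a→10 b→8 c→1
  1='c' goto a→2 b→6
  2='ca' goto a→3
  3='caa' goto b→4
  4='caab' goto b→5
  5='caabb' goto ·  ←P0
  6='cb' goto c→7
  7='cbc' goto ·  ←P1
  8='b' goto a→9 c→14
  9='ba' goto ·  ←P2
  10='a' goto b→11  ←P3
  11='ab' goto b→12
  12='abb' goto c→13
  13='abbc' goto ·  ←P4
  14='bc' goto ·  ←P5

Failure links (BFS by depth):
  fail(1) 'c': from fail(0)=0 chase 'c': 0 ⇒ 0;  out=∅∪out(0)=∅
  fail(8) 'b': from fail(0)=0 chase 'b': 0 ⇒ 0;  out=∅∪out(0)=∅
  fail(10) 'a': from fail(0)=0 chase 'a': 0 ⇒ 0;  out={3}∪out(0)={3}
  fail(2) 'ca': from fail(1)=0 chase 'a': 0 ⇒ 10;  out=∅∪out(10)={3}
  fail(6) 'cb': from fail(1)=0 chase 'b': 0 ⇒ 8;  out=∅∪out(8)=∅
  fail(9) 'ba': from fail(8)=0 chase 'a': 0 ⇒ 10;  out={2}∪out(10)={2,3}
  fail(11) 'ab': from fail(10)=0 chase 'b': 0 ⇒ 8;  out=∅∪out(8)=∅
  fail(14) 'bc': from fail(8)=0 chase 'c': 0 ⇒ 1;  out={5}∪out(1)={5}
  fail(3) 'caa': from fail(2)=10 chase 'a': 10→0 ⇒ 10;  out=∅∪out(10)={3}
  fail(7) 'cbc': from fail(6)=8 chase 'c': 8 ⇒ 14;  out={1}∪out(14)={1,5}
  fail(12) 'abb': from fail(11)=8 chase 'b': 8→0 ⇒ 8;  out=∅∪out(8)=∅
  fail(4) 'caab': from fail(3)=10 chase 'b': 10 ⇒ 11;  out=∅∪out(11)=∅
  fail(13) 'abbc': from fail(12)=8 chase 'c': 8 ⇒ 14;  out={4}∪out(14)={4,5}
  fail(5) 'caabb': from fail(4)=11 chase 'b': 11 ⇒ 12;  out={0}∪out(12)={0}

Run:
pos 0 'a': at 10  → match P3@[0:0]
pos 1 'b': at 11
pos 2 'b': at 12
pos 3 'c': at 13  → match P4@[0:3],P5@[2:3]
pos 4 'b': at 6 (via fail)
pos 5 'c': at 7  → match P1@[3:5],P5@[4:5]
pos 6 'c': at 1 (via fail)
pos 7 'b': at 6
pos 8 'a': at 9 (via fail)  → match P2@[7:8],P3@[8:8]
pos 9 'b': at 11 (via fail)
pos 10 'c': at 14 (via fail)  → match P5@[9:10]
pos 11 'c': at 1 (via fail)
pos 12 'b': at 6
pos 13 'a': at 9 (via fail)  → match P2@[12:13],P3@[13:13]
pos 14 'a': at 10 (via fail)  → match P3@[14:14]
pos 15 'b': at 11
pos 16 'b': at 12
pos 17 'c': at 13  → match P4@[14:17],P5@[16:17]
pos 18 'b': at 6 (via fail)
pos 19 'b': at 8 (via fail)
pos 20 'b': at 8 (via fail)
pos 21 'a': at 9  → match P2@[20:21],P3@[21:21]
pos 22 'b': at 11 (via fail)
pos 23 'b': at 12
pos 24 'c': at 13  → match P4@[21:24],P5@[23:24]
pos 25 'c': at 1 (via fail)
pos 26 'b': at 6
pos 27 'a': at 9 (via fail)  → match P2@[26:27],P3@[27:27]
pos 28 'b': at 11 (via fail)
pos 29 'c': at 14 (via fail)  → match P5@[28:29]
pos 30 'c': at 1 (via fail)
pos 31 'b': at 6
pos 32 'c': at 7  → match P1@[30:32],P5@[31:32]
pos 33 'c': at 1 (via fail)
pos 34 'c': at 1 (via fail)
pos 35 'b': at 6
pos 36 'c': at 7  → match P1@[34:36],P5@[35:36]
pos 37 'a': at 2 (via fail)  → match P3@[37:37]
pos 38 'c': at 1 (via fail)
pos 39 'a': at 2  → match P3@[39:39]
pos 40 'a': at 3  → match P3@[40:40]
pos 41 'b': at 4
pos 42 'b': at 5  → match P0@[38:42]
pos 43 'a': at 9 (via fail)  → match P2@[42:43],P3@[43:43]
pos 44 'a': at 10 (via fail)  → match P3@[44:44]
pos 45 'c': at 1 (via fail)
pos 46 'a': at 2  → match P3@[46:46]
pos 47 'a': at 3  → match P3@[47:47]
pos 48 'b': at 4
pos 49 'b': at 5  → match P0@[45:49]
pos 50 'c': at 13 (via fail)  → match P4@[47:50],P5@[49:50]
pos 51 'c': at 1 (via fail)
pos 52 'a': at 2  → match P3@[52:52]
pos 53 'a': at 3  → match P3@[53:53]
pos 54 'b': at 4
pos 55 'b': at 5  → match P0@[51:55]
pos 56 'a': at 9 (via fail)  → match P2@[55:56],P3@[56:56]
pos 57 'a': at 10 (via fail)  → match P3@[57:57]
pos 58 'b': at 11
pos 59 'a': at 9 (via fail)  → match P2@[58:59],P3@[59:59]
pos 60 'b': at 11 (via fail)
pos 61 'b': at 12
pos 62 'c': at 13  → match P4@[59:62],P5@[61:62]
pos 63 'a': at 2 (via fail)  → match P3@[63:63]
pos 64 'a': at 3  → match P3@[64:64]
pos 65 'a': at 10 (via fail)  → match P3@[65:65]
pos 66 'c': at 1 (via fail)
pos 67 'c': at 1 (via fail)
pos 68 'b': at 6
pos 69 'c': at 7  → match P1@[67:69],P5@[68:69]
pos 70 'a': at 2 (via fail)  → match P3@[70:70]
pos 71 'c': at 1 (via fail)
pos 72 'c': at 1 (via fail)

Result: [[0,3],[3,4],[3,5],[5,1],[5,5],[8,2],[8,3],[10,5],[13,2],[13,3],[14,3],[17,4],[17,5],[21,2],[21,3],[24,4],[24,5],[27,2],[27,3],[29,5],[32,1],[32,5],[36,1],[36,5],[37,3],[39,3],[40,3],[42,0],[43,2],[43,3],[44,3],[46,3],[47,3],[49,0],[50,4],[50,5],[52,3],[53,3],[55,0],[56,2],[56,3],[57,3],[59,2],[59,3],[62,4],[62,5],[63,3],[64,3],[65,3],[69,1],[69,5],[70,3]]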